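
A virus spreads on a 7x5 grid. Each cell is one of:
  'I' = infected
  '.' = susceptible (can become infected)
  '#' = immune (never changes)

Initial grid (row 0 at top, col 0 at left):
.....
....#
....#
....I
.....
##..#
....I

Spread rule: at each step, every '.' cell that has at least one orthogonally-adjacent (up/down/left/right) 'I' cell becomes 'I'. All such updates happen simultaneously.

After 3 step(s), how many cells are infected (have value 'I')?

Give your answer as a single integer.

Step 0 (initial): 2 infected
Step 1: +3 new -> 5 infected
Step 2: +5 new -> 10 infected
Step 3: +6 new -> 16 infected

Answer: 16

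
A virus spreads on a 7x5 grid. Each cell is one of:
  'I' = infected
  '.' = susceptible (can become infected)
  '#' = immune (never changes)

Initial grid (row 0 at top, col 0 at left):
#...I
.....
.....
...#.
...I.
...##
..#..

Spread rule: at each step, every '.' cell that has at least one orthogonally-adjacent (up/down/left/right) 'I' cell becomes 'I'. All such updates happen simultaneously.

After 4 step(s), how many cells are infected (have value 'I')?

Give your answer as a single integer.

Answer: 25

Derivation:
Step 0 (initial): 2 infected
Step 1: +4 new -> 6 infected
Step 2: +7 new -> 13 infected
Step 3: +7 new -> 20 infected
Step 4: +5 new -> 25 infected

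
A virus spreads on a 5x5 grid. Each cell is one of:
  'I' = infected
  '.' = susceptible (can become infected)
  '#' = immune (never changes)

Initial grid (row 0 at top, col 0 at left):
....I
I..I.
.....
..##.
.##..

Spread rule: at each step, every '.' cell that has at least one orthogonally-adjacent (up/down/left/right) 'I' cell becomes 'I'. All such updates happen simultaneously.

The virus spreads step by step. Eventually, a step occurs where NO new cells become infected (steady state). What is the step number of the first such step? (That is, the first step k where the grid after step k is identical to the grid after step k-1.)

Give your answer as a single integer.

Answer: 6

Derivation:
Step 0 (initial): 3 infected
Step 1: +7 new -> 10 infected
Step 2: +6 new -> 16 infected
Step 3: +3 new -> 19 infected
Step 4: +1 new -> 20 infected
Step 5: +1 new -> 21 infected
Step 6: +0 new -> 21 infected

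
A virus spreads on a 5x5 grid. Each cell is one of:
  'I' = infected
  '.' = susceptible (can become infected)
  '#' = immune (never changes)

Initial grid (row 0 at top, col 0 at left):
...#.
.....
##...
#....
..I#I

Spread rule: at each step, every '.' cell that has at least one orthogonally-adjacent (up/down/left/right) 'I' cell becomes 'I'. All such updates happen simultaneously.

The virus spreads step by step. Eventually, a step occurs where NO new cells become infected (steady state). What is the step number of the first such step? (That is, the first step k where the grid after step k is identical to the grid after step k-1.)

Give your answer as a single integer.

Answer: 7

Derivation:
Step 0 (initial): 2 infected
Step 1: +3 new -> 5 infected
Step 2: +5 new -> 10 infected
Step 3: +3 new -> 13 infected
Step 4: +4 new -> 17 infected
Step 5: +2 new -> 19 infected
Step 6: +1 new -> 20 infected
Step 7: +0 new -> 20 infected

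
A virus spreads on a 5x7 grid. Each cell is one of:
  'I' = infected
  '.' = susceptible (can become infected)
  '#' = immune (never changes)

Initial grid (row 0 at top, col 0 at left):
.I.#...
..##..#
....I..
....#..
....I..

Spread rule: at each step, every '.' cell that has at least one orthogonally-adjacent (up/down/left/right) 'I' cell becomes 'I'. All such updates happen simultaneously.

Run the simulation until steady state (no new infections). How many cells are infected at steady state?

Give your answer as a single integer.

Step 0 (initial): 3 infected
Step 1: +8 new -> 11 infected
Step 2: +10 new -> 21 infected
Step 3: +6 new -> 27 infected
Step 4: +3 new -> 30 infected
Step 5: +0 new -> 30 infected

Answer: 30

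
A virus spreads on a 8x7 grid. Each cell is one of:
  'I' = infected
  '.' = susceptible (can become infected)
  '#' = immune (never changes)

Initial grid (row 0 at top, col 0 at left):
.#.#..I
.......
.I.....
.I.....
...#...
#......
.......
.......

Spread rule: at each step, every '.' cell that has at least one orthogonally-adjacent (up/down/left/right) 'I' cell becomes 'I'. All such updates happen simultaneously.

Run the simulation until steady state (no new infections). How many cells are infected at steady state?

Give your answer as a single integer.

Step 0 (initial): 3 infected
Step 1: +8 new -> 11 infected
Step 2: +10 new -> 21 infected
Step 3: +10 new -> 31 infected
Step 4: +7 new -> 38 infected
Step 5: +6 new -> 44 infected
Step 6: +4 new -> 48 infected
Step 7: +3 new -> 51 infected
Step 8: +1 new -> 52 infected
Step 9: +0 new -> 52 infected

Answer: 52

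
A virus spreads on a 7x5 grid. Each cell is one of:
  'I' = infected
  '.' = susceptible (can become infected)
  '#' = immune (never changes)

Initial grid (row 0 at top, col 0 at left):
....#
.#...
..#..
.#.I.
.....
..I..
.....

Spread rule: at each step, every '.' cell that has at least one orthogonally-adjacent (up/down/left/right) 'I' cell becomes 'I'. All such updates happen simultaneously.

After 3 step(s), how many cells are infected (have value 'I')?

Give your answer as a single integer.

Step 0 (initial): 2 infected
Step 1: +8 new -> 10 infected
Step 2: +8 new -> 18 infected
Step 3: +6 new -> 24 infected

Answer: 24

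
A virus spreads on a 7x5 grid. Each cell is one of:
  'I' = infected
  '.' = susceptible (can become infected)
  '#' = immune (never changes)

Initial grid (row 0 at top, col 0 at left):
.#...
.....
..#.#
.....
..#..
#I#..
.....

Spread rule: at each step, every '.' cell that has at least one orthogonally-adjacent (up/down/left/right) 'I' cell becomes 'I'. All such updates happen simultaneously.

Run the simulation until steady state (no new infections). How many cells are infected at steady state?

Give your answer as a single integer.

Answer: 29

Derivation:
Step 0 (initial): 1 infected
Step 1: +2 new -> 3 infected
Step 2: +4 new -> 7 infected
Step 3: +4 new -> 11 infected
Step 4: +5 new -> 16 infected
Step 5: +6 new -> 22 infected
Step 6: +4 new -> 26 infected
Step 7: +2 new -> 28 infected
Step 8: +1 new -> 29 infected
Step 9: +0 new -> 29 infected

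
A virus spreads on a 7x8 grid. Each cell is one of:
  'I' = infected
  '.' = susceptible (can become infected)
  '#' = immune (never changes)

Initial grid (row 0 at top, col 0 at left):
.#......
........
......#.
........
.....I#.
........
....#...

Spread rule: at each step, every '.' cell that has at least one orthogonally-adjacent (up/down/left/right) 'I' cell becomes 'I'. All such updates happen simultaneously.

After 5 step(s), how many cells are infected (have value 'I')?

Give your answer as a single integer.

Answer: 39

Derivation:
Step 0 (initial): 1 infected
Step 1: +3 new -> 4 infected
Step 2: +7 new -> 11 infected
Step 3: +8 new -> 19 infected
Step 4: +11 new -> 30 infected
Step 5: +9 new -> 39 infected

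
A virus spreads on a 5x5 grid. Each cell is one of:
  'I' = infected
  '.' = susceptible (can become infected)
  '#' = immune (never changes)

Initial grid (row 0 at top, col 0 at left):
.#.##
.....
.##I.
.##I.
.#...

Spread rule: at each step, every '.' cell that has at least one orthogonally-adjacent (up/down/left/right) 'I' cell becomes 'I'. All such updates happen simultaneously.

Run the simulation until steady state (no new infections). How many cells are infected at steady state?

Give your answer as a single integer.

Answer: 17

Derivation:
Step 0 (initial): 2 infected
Step 1: +4 new -> 6 infected
Step 2: +4 new -> 10 infected
Step 3: +2 new -> 12 infected
Step 4: +1 new -> 13 infected
Step 5: +2 new -> 15 infected
Step 6: +1 new -> 16 infected
Step 7: +1 new -> 17 infected
Step 8: +0 new -> 17 infected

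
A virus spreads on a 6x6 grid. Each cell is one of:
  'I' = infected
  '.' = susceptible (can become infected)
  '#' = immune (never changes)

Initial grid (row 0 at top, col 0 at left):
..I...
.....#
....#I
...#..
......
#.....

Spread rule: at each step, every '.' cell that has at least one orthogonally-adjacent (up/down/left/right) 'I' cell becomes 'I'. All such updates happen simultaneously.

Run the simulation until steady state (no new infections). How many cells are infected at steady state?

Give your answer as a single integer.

Answer: 32

Derivation:
Step 0 (initial): 2 infected
Step 1: +4 new -> 6 infected
Step 2: +7 new -> 13 infected
Step 3: +8 new -> 21 infected
Step 4: +5 new -> 26 infected
Step 5: +4 new -> 30 infected
Step 6: +2 new -> 32 infected
Step 7: +0 new -> 32 infected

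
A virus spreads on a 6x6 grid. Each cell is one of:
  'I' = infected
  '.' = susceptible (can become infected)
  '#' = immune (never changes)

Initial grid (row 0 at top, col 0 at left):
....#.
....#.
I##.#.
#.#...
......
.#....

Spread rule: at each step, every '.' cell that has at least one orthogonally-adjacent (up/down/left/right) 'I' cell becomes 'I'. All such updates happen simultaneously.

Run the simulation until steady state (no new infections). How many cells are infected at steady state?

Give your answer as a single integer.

Step 0 (initial): 1 infected
Step 1: +1 new -> 2 infected
Step 2: +2 new -> 4 infected
Step 3: +2 new -> 6 infected
Step 4: +2 new -> 8 infected
Step 5: +2 new -> 10 infected
Step 6: +1 new -> 11 infected
Step 7: +2 new -> 13 infected
Step 8: +4 new -> 17 infected
Step 9: +5 new -> 22 infected
Step 10: +4 new -> 26 infected
Step 11: +2 new -> 28 infected
Step 12: +0 new -> 28 infected

Answer: 28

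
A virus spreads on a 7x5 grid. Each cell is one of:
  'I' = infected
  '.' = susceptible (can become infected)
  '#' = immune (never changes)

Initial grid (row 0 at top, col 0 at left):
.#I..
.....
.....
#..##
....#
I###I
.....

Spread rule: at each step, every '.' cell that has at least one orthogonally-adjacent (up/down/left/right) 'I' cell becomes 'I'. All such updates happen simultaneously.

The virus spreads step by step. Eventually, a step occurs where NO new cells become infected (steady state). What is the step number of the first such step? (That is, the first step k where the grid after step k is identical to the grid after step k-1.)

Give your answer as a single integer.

Step 0 (initial): 3 infected
Step 1: +5 new -> 8 infected
Step 2: +7 new -> 15 infected
Step 3: +8 new -> 23 infected
Step 4: +4 new -> 27 infected
Step 5: +0 new -> 27 infected

Answer: 5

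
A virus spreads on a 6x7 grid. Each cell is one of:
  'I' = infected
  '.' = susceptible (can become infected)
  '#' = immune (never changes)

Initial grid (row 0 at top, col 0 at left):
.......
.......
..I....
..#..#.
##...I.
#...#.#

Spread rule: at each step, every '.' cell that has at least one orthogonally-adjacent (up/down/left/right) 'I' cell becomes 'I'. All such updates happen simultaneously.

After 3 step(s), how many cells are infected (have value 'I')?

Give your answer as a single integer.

Answer: 27

Derivation:
Step 0 (initial): 2 infected
Step 1: +6 new -> 8 infected
Step 2: +10 new -> 18 infected
Step 3: +9 new -> 27 infected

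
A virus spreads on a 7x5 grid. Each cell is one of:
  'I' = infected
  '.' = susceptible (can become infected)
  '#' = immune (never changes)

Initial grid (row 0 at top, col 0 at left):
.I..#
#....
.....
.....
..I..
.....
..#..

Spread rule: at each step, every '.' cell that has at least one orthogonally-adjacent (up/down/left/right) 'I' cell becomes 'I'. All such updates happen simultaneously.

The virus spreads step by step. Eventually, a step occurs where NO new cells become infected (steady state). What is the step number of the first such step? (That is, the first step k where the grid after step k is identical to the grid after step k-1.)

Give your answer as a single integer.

Answer: 5

Derivation:
Step 0 (initial): 2 infected
Step 1: +7 new -> 9 infected
Step 2: +10 new -> 19 infected
Step 3: +9 new -> 28 infected
Step 4: +4 new -> 32 infected
Step 5: +0 new -> 32 infected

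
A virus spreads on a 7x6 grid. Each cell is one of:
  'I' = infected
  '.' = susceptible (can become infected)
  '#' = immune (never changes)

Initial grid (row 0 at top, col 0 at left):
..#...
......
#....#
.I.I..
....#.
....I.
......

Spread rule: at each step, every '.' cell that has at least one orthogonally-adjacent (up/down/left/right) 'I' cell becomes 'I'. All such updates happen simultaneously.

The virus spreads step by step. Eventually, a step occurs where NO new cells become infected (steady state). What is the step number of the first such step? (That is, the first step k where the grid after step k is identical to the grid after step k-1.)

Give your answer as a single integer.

Step 0 (initial): 3 infected
Step 1: +10 new -> 13 infected
Step 2: +12 new -> 25 infected
Step 3: +8 new -> 33 infected
Step 4: +4 new -> 37 infected
Step 5: +1 new -> 38 infected
Step 6: +0 new -> 38 infected

Answer: 6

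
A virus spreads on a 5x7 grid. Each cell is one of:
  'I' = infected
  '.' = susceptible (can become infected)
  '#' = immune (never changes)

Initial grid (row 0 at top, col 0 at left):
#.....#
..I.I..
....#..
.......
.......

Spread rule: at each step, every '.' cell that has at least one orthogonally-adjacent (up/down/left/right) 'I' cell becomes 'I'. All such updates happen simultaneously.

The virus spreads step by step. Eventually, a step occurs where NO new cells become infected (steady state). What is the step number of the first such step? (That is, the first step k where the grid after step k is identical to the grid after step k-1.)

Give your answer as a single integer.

Step 0 (initial): 2 infected
Step 1: +6 new -> 8 infected
Step 2: +9 new -> 17 infected
Step 3: +6 new -> 23 infected
Step 4: +6 new -> 29 infected
Step 5: +3 new -> 32 infected
Step 6: +0 new -> 32 infected

Answer: 6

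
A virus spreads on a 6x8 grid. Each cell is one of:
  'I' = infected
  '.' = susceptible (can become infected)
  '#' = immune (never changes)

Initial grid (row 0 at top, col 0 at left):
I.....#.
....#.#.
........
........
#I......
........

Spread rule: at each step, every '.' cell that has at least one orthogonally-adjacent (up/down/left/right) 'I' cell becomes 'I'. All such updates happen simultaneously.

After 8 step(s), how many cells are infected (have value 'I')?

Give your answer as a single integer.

Step 0 (initial): 2 infected
Step 1: +5 new -> 7 infected
Step 2: +9 new -> 16 infected
Step 3: +6 new -> 22 infected
Step 4: +6 new -> 28 infected
Step 5: +5 new -> 33 infected
Step 6: +5 new -> 38 infected
Step 7: +3 new -> 41 infected
Step 8: +1 new -> 42 infected

Answer: 42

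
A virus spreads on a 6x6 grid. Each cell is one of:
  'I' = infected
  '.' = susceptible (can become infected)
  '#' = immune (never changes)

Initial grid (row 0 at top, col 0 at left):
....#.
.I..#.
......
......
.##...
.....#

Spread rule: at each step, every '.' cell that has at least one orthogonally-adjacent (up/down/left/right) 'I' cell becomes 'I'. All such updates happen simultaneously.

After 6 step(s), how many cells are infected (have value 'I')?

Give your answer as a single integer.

Step 0 (initial): 1 infected
Step 1: +4 new -> 5 infected
Step 2: +6 new -> 11 infected
Step 3: +4 new -> 15 infected
Step 4: +3 new -> 18 infected
Step 5: +4 new -> 22 infected
Step 6: +5 new -> 27 infected

Answer: 27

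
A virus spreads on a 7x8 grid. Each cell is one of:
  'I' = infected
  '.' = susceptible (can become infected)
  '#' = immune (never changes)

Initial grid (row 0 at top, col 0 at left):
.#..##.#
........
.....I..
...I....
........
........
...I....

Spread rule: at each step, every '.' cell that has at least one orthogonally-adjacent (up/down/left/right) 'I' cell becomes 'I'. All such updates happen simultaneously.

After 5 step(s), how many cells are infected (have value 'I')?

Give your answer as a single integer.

Answer: 51

Derivation:
Step 0 (initial): 3 infected
Step 1: +11 new -> 14 infected
Step 2: +14 new -> 28 infected
Step 3: +13 new -> 41 infected
Step 4: +8 new -> 49 infected
Step 5: +2 new -> 51 infected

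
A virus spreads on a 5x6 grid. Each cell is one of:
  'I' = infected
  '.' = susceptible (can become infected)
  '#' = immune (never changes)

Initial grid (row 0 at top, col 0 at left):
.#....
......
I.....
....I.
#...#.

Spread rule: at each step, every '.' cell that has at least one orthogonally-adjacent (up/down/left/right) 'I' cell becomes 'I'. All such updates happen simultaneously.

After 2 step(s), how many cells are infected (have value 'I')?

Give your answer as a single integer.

Answer: 18

Derivation:
Step 0 (initial): 2 infected
Step 1: +6 new -> 8 infected
Step 2: +10 new -> 18 infected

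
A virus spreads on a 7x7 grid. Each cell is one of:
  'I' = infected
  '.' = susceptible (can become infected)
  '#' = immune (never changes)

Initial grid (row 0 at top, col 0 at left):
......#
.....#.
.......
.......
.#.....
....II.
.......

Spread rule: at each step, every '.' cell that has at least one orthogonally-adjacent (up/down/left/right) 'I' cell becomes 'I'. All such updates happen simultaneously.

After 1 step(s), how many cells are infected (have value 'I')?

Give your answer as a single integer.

Answer: 8

Derivation:
Step 0 (initial): 2 infected
Step 1: +6 new -> 8 infected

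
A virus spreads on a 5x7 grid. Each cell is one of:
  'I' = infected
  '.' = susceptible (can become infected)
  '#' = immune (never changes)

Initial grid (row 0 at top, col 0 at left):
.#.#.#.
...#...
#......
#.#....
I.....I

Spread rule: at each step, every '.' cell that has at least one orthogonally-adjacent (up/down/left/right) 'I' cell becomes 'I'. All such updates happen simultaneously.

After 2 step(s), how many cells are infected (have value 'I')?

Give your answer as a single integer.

Step 0 (initial): 2 infected
Step 1: +3 new -> 5 infected
Step 2: +5 new -> 10 infected

Answer: 10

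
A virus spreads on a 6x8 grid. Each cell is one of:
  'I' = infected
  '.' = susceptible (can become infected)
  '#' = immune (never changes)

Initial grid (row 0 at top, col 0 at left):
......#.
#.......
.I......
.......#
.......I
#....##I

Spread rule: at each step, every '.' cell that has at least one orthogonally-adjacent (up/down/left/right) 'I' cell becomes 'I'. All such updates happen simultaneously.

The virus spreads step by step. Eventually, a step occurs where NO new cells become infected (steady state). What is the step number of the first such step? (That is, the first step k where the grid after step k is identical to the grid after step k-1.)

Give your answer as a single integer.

Step 0 (initial): 3 infected
Step 1: +5 new -> 8 infected
Step 2: +8 new -> 16 infected
Step 3: +11 new -> 27 infected
Step 4: +9 new -> 36 infected
Step 5: +4 new -> 40 infected
Step 6: +2 new -> 42 infected
Step 7: +0 new -> 42 infected

Answer: 7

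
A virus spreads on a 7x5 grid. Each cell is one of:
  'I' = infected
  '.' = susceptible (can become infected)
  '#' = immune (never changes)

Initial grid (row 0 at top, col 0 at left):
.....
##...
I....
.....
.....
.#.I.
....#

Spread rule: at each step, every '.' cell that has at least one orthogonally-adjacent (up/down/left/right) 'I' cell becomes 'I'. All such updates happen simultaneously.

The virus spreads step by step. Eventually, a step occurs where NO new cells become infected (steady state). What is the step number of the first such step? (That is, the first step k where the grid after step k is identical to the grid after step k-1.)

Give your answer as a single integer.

Answer: 7

Derivation:
Step 0 (initial): 2 infected
Step 1: +6 new -> 8 infected
Step 2: +7 new -> 15 infected
Step 3: +7 new -> 22 infected
Step 4: +4 new -> 26 infected
Step 5: +3 new -> 29 infected
Step 6: +2 new -> 31 infected
Step 7: +0 new -> 31 infected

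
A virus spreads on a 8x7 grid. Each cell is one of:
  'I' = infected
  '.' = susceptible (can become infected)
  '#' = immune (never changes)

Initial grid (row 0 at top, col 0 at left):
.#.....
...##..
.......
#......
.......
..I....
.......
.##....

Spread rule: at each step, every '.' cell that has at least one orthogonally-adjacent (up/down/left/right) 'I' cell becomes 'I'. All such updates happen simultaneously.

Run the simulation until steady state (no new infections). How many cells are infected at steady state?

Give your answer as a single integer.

Answer: 50

Derivation:
Step 0 (initial): 1 infected
Step 1: +4 new -> 5 infected
Step 2: +7 new -> 12 infected
Step 3: +9 new -> 21 infected
Step 4: +9 new -> 30 infected
Step 5: +8 new -> 38 infected
Step 6: +5 new -> 43 infected
Step 7: +4 new -> 47 infected
Step 8: +2 new -> 49 infected
Step 9: +1 new -> 50 infected
Step 10: +0 new -> 50 infected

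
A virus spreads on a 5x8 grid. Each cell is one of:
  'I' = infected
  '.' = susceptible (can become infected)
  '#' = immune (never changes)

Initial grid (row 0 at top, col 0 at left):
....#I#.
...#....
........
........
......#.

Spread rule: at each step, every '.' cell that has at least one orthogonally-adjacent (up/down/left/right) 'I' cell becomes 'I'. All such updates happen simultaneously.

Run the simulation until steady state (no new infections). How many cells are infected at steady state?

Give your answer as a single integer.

Step 0 (initial): 1 infected
Step 1: +1 new -> 2 infected
Step 2: +3 new -> 5 infected
Step 3: +4 new -> 9 infected
Step 4: +6 new -> 15 infected
Step 5: +4 new -> 19 infected
Step 6: +5 new -> 24 infected
Step 7: +5 new -> 29 infected
Step 8: +5 new -> 34 infected
Step 9: +2 new -> 36 infected
Step 10: +0 new -> 36 infected

Answer: 36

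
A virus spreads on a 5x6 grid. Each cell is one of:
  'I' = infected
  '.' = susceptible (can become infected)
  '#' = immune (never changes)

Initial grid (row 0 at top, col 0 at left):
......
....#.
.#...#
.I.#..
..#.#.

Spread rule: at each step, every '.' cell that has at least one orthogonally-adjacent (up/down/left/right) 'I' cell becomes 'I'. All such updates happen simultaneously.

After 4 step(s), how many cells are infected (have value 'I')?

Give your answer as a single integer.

Step 0 (initial): 1 infected
Step 1: +3 new -> 4 infected
Step 2: +3 new -> 7 infected
Step 3: +3 new -> 10 infected
Step 4: +5 new -> 15 infected

Answer: 15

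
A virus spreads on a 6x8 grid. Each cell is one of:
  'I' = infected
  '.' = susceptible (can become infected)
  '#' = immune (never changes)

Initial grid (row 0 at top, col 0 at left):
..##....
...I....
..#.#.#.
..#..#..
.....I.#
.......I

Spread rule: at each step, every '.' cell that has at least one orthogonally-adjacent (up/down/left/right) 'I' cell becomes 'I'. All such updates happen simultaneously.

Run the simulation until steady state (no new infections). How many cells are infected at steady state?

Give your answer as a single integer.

Step 0 (initial): 3 infected
Step 1: +7 new -> 10 infected
Step 2: +8 new -> 18 infected
Step 3: +9 new -> 27 infected
Step 4: +8 new -> 35 infected
Step 5: +4 new -> 39 infected
Step 6: +1 new -> 40 infected
Step 7: +0 new -> 40 infected

Answer: 40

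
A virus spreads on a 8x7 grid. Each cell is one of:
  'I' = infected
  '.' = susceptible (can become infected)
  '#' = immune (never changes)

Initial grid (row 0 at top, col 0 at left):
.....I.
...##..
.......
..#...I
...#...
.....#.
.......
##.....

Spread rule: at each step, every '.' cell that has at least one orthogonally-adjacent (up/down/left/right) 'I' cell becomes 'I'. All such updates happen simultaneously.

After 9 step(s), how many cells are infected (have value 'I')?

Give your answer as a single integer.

Step 0 (initial): 2 infected
Step 1: +6 new -> 8 infected
Step 2: +6 new -> 14 infected
Step 3: +5 new -> 19 infected
Step 4: +6 new -> 25 infected
Step 5: +6 new -> 31 infected
Step 6: +5 new -> 36 infected
Step 7: +6 new -> 42 infected
Step 8: +5 new -> 47 infected
Step 9: +2 new -> 49 infected

Answer: 49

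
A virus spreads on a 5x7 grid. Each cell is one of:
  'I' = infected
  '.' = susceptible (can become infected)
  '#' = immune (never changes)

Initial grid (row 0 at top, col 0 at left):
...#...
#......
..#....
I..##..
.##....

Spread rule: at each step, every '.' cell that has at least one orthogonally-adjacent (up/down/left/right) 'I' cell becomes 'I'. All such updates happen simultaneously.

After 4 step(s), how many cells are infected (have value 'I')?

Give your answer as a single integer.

Answer: 9

Derivation:
Step 0 (initial): 1 infected
Step 1: +3 new -> 4 infected
Step 2: +2 new -> 6 infected
Step 3: +1 new -> 7 infected
Step 4: +2 new -> 9 infected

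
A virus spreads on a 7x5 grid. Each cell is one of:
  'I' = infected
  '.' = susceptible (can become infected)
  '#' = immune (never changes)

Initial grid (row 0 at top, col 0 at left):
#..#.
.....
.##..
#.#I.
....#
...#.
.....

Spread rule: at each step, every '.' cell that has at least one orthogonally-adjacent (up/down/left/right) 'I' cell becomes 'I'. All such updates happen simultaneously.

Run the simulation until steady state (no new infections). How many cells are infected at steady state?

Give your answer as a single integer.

Answer: 27

Derivation:
Step 0 (initial): 1 infected
Step 1: +3 new -> 4 infected
Step 2: +3 new -> 7 infected
Step 3: +4 new -> 11 infected
Step 4: +7 new -> 18 infected
Step 5: +5 new -> 23 infected
Step 6: +3 new -> 26 infected
Step 7: +1 new -> 27 infected
Step 8: +0 new -> 27 infected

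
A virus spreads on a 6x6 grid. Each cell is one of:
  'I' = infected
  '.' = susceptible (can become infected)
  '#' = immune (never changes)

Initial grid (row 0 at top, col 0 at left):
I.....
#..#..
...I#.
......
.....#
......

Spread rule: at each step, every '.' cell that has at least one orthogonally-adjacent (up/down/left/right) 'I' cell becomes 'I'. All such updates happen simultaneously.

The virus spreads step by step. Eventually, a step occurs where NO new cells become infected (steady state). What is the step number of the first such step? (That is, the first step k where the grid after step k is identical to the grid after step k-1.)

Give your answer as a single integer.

Step 0 (initial): 2 infected
Step 1: +3 new -> 5 infected
Step 2: +7 new -> 12 infected
Step 3: +7 new -> 19 infected
Step 4: +6 new -> 25 infected
Step 5: +6 new -> 31 infected
Step 6: +1 new -> 32 infected
Step 7: +0 new -> 32 infected

Answer: 7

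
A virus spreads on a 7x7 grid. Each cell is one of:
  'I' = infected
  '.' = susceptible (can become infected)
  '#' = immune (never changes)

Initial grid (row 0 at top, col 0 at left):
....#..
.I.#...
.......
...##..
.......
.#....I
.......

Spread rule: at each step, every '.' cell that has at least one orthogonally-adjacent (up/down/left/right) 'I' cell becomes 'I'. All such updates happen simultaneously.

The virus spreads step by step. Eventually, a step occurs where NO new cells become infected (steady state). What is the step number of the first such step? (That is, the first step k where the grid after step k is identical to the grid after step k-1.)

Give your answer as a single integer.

Step 0 (initial): 2 infected
Step 1: +7 new -> 9 infected
Step 2: +9 new -> 18 infected
Step 3: +10 new -> 28 infected
Step 4: +8 new -> 36 infected
Step 5: +5 new -> 41 infected
Step 6: +3 new -> 44 infected
Step 7: +0 new -> 44 infected

Answer: 7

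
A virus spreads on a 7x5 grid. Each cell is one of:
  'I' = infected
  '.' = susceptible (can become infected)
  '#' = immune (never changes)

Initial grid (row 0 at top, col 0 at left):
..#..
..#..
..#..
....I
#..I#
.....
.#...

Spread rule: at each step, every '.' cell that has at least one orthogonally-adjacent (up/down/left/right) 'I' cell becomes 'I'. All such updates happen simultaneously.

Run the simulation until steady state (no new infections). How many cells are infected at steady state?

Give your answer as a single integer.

Step 0 (initial): 2 infected
Step 1: +4 new -> 6 infected
Step 2: +7 new -> 13 infected
Step 3: +6 new -> 19 infected
Step 4: +4 new -> 23 infected
Step 5: +3 new -> 26 infected
Step 6: +2 new -> 28 infected
Step 7: +1 new -> 29 infected
Step 8: +0 new -> 29 infected

Answer: 29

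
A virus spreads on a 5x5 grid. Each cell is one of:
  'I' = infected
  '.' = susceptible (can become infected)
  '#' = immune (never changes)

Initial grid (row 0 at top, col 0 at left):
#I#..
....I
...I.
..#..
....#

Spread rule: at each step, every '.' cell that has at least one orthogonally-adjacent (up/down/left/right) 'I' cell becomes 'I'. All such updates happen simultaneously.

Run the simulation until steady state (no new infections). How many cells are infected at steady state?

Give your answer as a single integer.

Answer: 21

Derivation:
Step 0 (initial): 3 infected
Step 1: +6 new -> 9 infected
Step 2: +6 new -> 15 infected
Step 3: +3 new -> 18 infected
Step 4: +2 new -> 20 infected
Step 5: +1 new -> 21 infected
Step 6: +0 new -> 21 infected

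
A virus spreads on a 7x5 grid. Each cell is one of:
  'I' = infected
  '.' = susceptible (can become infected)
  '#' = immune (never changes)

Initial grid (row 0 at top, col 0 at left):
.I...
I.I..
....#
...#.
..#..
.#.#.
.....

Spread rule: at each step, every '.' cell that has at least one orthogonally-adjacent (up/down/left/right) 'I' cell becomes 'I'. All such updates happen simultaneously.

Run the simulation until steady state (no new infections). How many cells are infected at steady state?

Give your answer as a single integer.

Step 0 (initial): 3 infected
Step 1: +6 new -> 9 infected
Step 2: +6 new -> 15 infected
Step 3: +3 new -> 18 infected
Step 4: +2 new -> 20 infected
Step 5: +1 new -> 21 infected
Step 6: +1 new -> 22 infected
Step 7: +1 new -> 23 infected
Step 8: +2 new -> 25 infected
Step 9: +1 new -> 26 infected
Step 10: +1 new -> 27 infected
Step 11: +1 new -> 28 infected
Step 12: +2 new -> 30 infected
Step 13: +0 new -> 30 infected

Answer: 30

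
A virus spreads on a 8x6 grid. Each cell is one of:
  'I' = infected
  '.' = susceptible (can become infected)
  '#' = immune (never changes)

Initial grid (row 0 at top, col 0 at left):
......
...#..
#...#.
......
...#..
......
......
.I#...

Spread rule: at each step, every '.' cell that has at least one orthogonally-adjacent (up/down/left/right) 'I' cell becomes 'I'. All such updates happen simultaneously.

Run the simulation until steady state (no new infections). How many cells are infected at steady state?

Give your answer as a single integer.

Answer: 43

Derivation:
Step 0 (initial): 1 infected
Step 1: +2 new -> 3 infected
Step 2: +3 new -> 6 infected
Step 3: +4 new -> 10 infected
Step 4: +6 new -> 16 infected
Step 5: +6 new -> 22 infected
Step 6: +6 new -> 28 infected
Step 7: +6 new -> 34 infected
Step 8: +3 new -> 37 infected
Step 9: +2 new -> 39 infected
Step 10: +2 new -> 41 infected
Step 11: +2 new -> 43 infected
Step 12: +0 new -> 43 infected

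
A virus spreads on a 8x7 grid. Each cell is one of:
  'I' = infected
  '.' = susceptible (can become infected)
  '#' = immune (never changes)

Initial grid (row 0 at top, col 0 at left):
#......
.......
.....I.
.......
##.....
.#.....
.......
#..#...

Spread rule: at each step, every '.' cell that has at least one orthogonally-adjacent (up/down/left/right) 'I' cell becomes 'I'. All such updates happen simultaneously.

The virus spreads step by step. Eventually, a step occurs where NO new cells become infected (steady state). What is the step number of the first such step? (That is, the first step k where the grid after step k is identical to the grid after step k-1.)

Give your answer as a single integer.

Answer: 11

Derivation:
Step 0 (initial): 1 infected
Step 1: +4 new -> 5 infected
Step 2: +7 new -> 12 infected
Step 3: +8 new -> 20 infected
Step 4: +8 new -> 28 infected
Step 5: +9 new -> 37 infected
Step 6: +7 new -> 44 infected
Step 7: +1 new -> 45 infected
Step 8: +2 new -> 47 infected
Step 9: +2 new -> 49 infected
Step 10: +1 new -> 50 infected
Step 11: +0 new -> 50 infected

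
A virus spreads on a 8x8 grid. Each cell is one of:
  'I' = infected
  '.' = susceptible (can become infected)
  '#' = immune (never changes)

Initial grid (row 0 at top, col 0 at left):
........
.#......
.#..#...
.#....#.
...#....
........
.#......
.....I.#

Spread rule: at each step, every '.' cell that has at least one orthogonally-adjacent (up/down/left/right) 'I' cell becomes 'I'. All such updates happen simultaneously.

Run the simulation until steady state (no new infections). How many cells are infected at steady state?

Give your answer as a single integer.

Step 0 (initial): 1 infected
Step 1: +3 new -> 4 infected
Step 2: +4 new -> 8 infected
Step 3: +6 new -> 14 infected
Step 4: +7 new -> 21 infected
Step 5: +5 new -> 26 infected
Step 6: +7 new -> 33 infected
Step 7: +8 new -> 41 infected
Step 8: +6 new -> 47 infected
Step 9: +4 new -> 51 infected
Step 10: +2 new -> 53 infected
Step 11: +2 new -> 55 infected
Step 12: +1 new -> 56 infected
Step 13: +0 new -> 56 infected

Answer: 56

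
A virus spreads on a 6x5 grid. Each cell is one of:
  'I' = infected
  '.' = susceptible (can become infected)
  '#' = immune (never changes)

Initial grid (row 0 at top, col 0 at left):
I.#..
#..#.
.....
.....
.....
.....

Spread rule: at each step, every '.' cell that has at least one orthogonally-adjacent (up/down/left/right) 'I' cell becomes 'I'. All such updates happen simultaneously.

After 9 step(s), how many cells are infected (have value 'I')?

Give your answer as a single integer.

Step 0 (initial): 1 infected
Step 1: +1 new -> 2 infected
Step 2: +1 new -> 3 infected
Step 3: +2 new -> 5 infected
Step 4: +3 new -> 8 infected
Step 5: +4 new -> 12 infected
Step 6: +5 new -> 17 infected
Step 7: +5 new -> 22 infected
Step 8: +3 new -> 25 infected
Step 9: +2 new -> 27 infected

Answer: 27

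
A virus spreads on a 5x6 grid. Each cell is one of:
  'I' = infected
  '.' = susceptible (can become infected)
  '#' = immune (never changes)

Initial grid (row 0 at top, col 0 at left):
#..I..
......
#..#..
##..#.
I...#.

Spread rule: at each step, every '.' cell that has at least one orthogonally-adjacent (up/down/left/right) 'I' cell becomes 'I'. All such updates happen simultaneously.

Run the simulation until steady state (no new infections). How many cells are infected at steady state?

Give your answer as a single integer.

Answer: 23

Derivation:
Step 0 (initial): 2 infected
Step 1: +4 new -> 6 infected
Step 2: +5 new -> 11 infected
Step 3: +6 new -> 17 infected
Step 4: +4 new -> 21 infected
Step 5: +1 new -> 22 infected
Step 6: +1 new -> 23 infected
Step 7: +0 new -> 23 infected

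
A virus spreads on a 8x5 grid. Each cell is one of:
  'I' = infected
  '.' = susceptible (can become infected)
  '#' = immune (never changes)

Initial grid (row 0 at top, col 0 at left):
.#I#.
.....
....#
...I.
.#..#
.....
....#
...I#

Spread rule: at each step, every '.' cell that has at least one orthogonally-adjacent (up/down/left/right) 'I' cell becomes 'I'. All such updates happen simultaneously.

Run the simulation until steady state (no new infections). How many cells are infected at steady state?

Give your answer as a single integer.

Step 0 (initial): 3 infected
Step 1: +7 new -> 10 infected
Step 2: +8 new -> 18 infected
Step 3: +8 new -> 26 infected
Step 4: +6 new -> 32 infected
Step 5: +1 new -> 33 infected
Step 6: +0 new -> 33 infected

Answer: 33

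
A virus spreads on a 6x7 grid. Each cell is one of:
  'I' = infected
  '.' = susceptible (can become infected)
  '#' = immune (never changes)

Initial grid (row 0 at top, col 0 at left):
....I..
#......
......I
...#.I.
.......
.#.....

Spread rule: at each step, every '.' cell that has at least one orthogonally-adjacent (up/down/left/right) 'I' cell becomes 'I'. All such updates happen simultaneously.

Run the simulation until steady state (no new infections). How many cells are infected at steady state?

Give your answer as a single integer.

Answer: 39

Derivation:
Step 0 (initial): 3 infected
Step 1: +8 new -> 11 infected
Step 2: +8 new -> 19 infected
Step 3: +6 new -> 25 infected
Step 4: +5 new -> 30 infected
Step 5: +4 new -> 34 infected
Step 6: +3 new -> 37 infected
Step 7: +2 new -> 39 infected
Step 8: +0 new -> 39 infected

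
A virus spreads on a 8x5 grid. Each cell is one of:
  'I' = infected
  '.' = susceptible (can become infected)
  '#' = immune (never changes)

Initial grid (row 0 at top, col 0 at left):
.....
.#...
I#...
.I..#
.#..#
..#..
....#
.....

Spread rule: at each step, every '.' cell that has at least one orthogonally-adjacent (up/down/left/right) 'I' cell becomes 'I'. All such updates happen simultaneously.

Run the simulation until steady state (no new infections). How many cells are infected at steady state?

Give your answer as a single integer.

Answer: 33

Derivation:
Step 0 (initial): 2 infected
Step 1: +3 new -> 5 infected
Step 2: +5 new -> 10 infected
Step 3: +5 new -> 15 infected
Step 4: +6 new -> 21 infected
Step 5: +6 new -> 27 infected
Step 6: +4 new -> 31 infected
Step 7: +2 new -> 33 infected
Step 8: +0 new -> 33 infected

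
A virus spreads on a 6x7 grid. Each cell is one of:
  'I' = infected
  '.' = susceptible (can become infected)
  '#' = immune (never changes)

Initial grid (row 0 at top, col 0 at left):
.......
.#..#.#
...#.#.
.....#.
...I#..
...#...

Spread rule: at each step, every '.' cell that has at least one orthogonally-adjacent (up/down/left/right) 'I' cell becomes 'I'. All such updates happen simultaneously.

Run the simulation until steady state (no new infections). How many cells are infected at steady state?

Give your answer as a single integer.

Step 0 (initial): 1 infected
Step 1: +2 new -> 3 infected
Step 2: +4 new -> 7 infected
Step 3: +5 new -> 12 infected
Step 4: +4 new -> 16 infected
Step 5: +3 new -> 19 infected
Step 6: +3 new -> 22 infected
Step 7: +2 new -> 24 infected
Step 8: +1 new -> 25 infected
Step 9: +2 new -> 27 infected
Step 10: +0 new -> 27 infected

Answer: 27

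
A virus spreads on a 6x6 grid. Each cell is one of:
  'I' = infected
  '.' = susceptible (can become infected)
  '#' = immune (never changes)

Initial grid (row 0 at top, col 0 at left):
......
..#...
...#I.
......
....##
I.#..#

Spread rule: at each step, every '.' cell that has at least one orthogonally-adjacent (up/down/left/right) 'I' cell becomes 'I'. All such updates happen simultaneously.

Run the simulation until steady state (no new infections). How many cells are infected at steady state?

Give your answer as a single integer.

Step 0 (initial): 2 infected
Step 1: +5 new -> 7 infected
Step 2: +7 new -> 14 infected
Step 3: +7 new -> 21 infected
Step 4: +5 new -> 26 infected
Step 5: +4 new -> 30 infected
Step 6: +0 new -> 30 infected

Answer: 30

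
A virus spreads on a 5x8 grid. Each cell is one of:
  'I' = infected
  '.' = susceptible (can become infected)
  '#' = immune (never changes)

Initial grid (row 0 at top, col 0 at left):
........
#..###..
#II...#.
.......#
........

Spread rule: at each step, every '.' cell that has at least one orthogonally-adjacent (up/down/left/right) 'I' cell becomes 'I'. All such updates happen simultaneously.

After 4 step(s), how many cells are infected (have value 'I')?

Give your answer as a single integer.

Answer: 23

Derivation:
Step 0 (initial): 2 infected
Step 1: +5 new -> 7 infected
Step 2: +7 new -> 14 infected
Step 3: +6 new -> 20 infected
Step 4: +3 new -> 23 infected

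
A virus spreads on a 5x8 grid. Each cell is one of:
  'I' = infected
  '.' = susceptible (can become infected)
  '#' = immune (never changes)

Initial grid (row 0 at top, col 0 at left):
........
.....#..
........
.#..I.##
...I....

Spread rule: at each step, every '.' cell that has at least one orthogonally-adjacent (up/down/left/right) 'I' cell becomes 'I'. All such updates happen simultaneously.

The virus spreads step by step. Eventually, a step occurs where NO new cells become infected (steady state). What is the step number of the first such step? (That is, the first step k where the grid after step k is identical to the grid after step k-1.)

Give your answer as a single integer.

Answer: 8

Derivation:
Step 0 (initial): 2 infected
Step 1: +5 new -> 7 infected
Step 2: +6 new -> 13 infected
Step 3: +6 new -> 19 infected
Step 4: +8 new -> 27 infected
Step 5: +5 new -> 32 infected
Step 6: +3 new -> 35 infected
Step 7: +1 new -> 36 infected
Step 8: +0 new -> 36 infected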